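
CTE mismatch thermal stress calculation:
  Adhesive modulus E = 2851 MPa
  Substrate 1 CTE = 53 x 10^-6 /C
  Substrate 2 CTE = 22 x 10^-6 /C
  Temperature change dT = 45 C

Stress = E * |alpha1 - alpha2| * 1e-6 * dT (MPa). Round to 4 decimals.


delta_alpha = |53 - 22| = 31 x 10^-6/C
Stress = 2851 * 31e-6 * 45
= 3.9771 MPa

3.9771


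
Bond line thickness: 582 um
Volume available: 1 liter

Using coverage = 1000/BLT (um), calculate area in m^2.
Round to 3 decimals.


1 L = 1e6 mm^3, thickness = 582 um = 0.582 mm
Area = 1e6 / 0.582 mm^2 = (1e6 / 0.582) / 1e6 m^2 = 1000 / 582 m^2
= 1.718 m^2

1.718


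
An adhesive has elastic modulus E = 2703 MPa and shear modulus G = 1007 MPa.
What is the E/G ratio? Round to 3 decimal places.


E/G = 2703 / 1007 = 2.684

2.684


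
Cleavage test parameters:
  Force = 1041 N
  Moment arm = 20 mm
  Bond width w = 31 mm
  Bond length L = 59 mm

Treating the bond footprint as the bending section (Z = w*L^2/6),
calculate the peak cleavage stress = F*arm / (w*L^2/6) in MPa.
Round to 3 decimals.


M = 1041 * 20 = 20820 N*mm
Z = 31 * 59^2 / 6 = 107911 / 6 mm^3
sigma = M / Z = 6 * 20820 / 107911 = 124920 / 107911
= 1.158 MPa

1.158


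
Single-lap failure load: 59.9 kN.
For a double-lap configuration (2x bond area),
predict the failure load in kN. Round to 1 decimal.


Failure load = 59.9 * 2 = 119.8 kN

119.8


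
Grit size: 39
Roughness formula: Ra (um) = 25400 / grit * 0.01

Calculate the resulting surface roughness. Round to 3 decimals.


Ra = 25400 / 39 * 0.01
= 6.513 um

6.513


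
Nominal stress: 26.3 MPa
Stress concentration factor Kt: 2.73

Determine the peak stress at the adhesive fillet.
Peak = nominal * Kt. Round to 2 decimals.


Peak stress = 26.3 * 2.73
= 71.80 MPa

71.80


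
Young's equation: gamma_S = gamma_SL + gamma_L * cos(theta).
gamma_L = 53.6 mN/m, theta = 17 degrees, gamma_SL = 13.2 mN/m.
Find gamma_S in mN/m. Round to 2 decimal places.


cos(17 deg) = 0.956305
gamma_S = 13.2 + 53.6 * 0.956305
= 64.46 mN/m

64.46


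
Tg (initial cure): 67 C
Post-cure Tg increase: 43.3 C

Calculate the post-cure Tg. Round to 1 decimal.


Post-cure Tg = 67 + 43.3 = 110.3 C

110.3


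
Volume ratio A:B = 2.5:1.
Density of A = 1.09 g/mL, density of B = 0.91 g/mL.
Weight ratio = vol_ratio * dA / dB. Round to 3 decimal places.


Wt ratio = 2.5 * 1.09 / 0.91
= 2.995

2.995


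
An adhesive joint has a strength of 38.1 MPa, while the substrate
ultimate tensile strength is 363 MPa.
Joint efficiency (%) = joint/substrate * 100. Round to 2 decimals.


Efficiency = 38.1 / 363 * 100
= 10.50%

10.50


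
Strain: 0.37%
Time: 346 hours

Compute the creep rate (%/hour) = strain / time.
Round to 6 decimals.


Creep rate = 0.37 / 346
= 0.001069 %/h

0.001069


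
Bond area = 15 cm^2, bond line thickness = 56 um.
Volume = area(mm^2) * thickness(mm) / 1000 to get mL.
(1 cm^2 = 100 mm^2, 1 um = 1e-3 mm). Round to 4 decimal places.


area_mm2 = 15 * 100 = 1500
blt_mm = 56 * 1e-3 = 0.056
vol_mm3 = 1500 * 0.056 = 84.0
vol_mL = 84.0 / 1000 = 0.0840 mL

0.0840


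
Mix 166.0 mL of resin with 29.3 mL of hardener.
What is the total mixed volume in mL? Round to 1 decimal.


Total = 166.0 + 29.3 = 195.3 mL

195.3


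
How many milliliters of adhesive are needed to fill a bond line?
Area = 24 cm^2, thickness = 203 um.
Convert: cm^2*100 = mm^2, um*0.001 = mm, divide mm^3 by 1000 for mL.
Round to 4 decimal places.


= (24 * 100) * (203 * 0.001) / 1000
= 0.4872 mL

0.4872


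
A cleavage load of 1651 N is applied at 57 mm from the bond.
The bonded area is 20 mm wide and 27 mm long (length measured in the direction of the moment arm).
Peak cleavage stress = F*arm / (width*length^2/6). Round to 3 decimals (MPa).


Moment = 1651 * 57 = 94107 N*mm
Section modulus = 20 * 729 / 6 = 14580 / 6 mm^3
Stress = 94107 / (14580 / 6) = 564642 / 14580
= 38.727 MPa

38.727


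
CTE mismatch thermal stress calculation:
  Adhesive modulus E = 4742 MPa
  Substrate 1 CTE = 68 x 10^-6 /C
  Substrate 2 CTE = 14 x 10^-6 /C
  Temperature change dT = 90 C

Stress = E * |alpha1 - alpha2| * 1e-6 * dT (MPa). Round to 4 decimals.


delta_alpha = |68 - 14| = 54 x 10^-6/C
Stress = 4742 * 54e-6 * 90
= 23.0461 MPa

23.0461


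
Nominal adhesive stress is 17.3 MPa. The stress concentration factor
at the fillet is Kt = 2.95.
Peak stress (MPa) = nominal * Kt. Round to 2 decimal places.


Peak = 17.3 * 2.95 = 51.04 MPa

51.04


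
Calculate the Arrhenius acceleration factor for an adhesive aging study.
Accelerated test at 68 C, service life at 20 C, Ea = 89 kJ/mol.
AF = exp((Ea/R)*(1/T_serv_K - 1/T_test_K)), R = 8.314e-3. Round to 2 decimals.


T_test = 341.15 K, T_serv = 293.15 K
Ea/R = 89 / 0.008314 = 10704.84
AF = exp(10704.84 * (1/293.15 - 1/341.15))
= 170.36

170.36


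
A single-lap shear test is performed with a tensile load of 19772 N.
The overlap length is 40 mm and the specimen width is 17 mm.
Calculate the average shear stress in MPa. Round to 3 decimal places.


Shear stress = F / (overlap * width)
= 19772 / (40 * 17)
= 19772 / 680
= 29.076 MPa

29.076


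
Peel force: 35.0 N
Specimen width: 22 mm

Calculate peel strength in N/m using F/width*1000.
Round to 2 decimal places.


Peel strength = 35.0 / 22 * 1000 = 1590.91 N/m

1590.91


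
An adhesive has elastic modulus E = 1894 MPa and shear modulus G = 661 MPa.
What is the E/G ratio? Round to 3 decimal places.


E/G = 1894 / 661 = 2.865

2.865


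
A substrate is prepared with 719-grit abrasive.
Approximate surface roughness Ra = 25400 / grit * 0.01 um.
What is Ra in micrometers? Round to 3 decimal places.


Ra = 25400 / 719 * 0.01 = 0.353 um

0.353


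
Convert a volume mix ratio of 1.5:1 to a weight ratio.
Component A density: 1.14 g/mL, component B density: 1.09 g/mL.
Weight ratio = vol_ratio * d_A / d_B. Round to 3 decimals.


= 1.5 * 1.14 / 1.09 = 1.569

1.569


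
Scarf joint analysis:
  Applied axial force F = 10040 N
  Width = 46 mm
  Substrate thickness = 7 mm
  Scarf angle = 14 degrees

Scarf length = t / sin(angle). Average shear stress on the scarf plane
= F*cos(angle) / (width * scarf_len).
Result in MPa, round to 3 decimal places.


Scarf length = 7 / sin(14 deg) = 28.9350 mm
cos(14 deg) = 0.970296
Shear = 10040 * 0.970296 / (46 * 28.9350)
= 7.319 MPa

7.319


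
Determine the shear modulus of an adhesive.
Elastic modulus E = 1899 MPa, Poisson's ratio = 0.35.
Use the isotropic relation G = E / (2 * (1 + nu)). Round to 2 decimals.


G = 1899 / (2*(1+0.35)) = 1899 / 2.70
= 703.33 MPa

703.33


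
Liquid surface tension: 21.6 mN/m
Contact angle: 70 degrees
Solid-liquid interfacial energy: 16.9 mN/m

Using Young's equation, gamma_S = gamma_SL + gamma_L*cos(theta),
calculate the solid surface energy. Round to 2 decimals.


gamma_S = 16.9 + 21.6 * cos(70)
= 24.29 mN/m

24.29


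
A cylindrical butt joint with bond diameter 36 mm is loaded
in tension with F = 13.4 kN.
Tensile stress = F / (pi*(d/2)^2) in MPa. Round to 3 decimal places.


Area = pi * (36/2)^2 = 1017.8760 mm^2
Stress = 13.4*1000 / 1017.8760
= 13.165 MPa

13.165


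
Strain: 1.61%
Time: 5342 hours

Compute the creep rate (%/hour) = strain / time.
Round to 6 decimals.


Creep rate = 1.61 / 5342
= 0.000301 %/h

0.000301


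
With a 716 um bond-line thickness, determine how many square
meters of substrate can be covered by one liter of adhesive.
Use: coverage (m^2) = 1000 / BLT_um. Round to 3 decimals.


Coverage = 1000 / 716 = 1.397 m^2

1.397


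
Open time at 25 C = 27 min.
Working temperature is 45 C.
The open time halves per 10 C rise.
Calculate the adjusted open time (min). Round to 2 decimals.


factor = 2^((45 - 25) / 10) = 4.0000
ot = 27 / 4.0000 = 6.75 min

6.75


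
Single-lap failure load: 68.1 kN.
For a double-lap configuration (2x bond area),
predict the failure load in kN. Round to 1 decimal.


Failure load = 68.1 * 2 = 136.2 kN

136.2


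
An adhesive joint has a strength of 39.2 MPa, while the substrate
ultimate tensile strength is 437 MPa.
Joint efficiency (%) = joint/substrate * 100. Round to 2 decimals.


Efficiency = 39.2 / 437 * 100
= 8.97%

8.97


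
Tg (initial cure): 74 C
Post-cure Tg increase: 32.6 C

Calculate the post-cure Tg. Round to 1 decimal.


Post-cure Tg = 74 + 32.6 = 106.6 C

106.6


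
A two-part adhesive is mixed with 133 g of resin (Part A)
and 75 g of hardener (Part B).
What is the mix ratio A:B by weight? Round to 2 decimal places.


Mix ratio = mass_A / mass_B
= 133 / 75
= 1.77

1.77


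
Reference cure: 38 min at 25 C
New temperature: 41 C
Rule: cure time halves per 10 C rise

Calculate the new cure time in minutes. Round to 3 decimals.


factor = 2^((41-25)/10) = 3.0314
t_new = 38 / 3.0314 = 12.535 min

12.535


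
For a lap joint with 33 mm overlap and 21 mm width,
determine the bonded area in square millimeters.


Area = 33 * 21 = 693 mm^2

693


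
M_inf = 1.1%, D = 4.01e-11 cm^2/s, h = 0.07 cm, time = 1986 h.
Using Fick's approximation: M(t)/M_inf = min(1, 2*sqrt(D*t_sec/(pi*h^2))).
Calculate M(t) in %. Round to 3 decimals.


t = 7149600 s
ratio = min(1, 2*sqrt(4.01e-11*7149600/(pi*0.0049)))
= 0.272942
M(t) = 1.1 * 0.272942 = 0.300%

0.300


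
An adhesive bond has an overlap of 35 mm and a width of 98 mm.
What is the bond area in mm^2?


Bond area = overlap * width
= 35 * 98
= 3430 mm^2

3430


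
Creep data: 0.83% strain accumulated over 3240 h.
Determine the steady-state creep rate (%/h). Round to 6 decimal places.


Rate = 0.83 / 3240 = 0.000256 %/h

0.000256


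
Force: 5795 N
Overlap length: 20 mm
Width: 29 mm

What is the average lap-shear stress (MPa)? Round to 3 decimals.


Average shear stress = F / (overlap * width)
= 5795 / (20 * 29)
= 9.991 MPa

9.991


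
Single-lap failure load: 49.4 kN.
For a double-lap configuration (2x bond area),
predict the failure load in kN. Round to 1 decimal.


Failure load = 49.4 * 2 = 98.8 kN

98.8


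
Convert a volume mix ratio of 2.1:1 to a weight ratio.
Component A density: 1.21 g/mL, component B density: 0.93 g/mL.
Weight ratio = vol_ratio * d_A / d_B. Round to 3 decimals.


= 2.1 * 1.21 / 0.93 = 2.732

2.732


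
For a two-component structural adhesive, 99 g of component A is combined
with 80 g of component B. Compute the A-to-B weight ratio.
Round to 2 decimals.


Weight ratio A:B = 99 / 80
= 1.24

1.24


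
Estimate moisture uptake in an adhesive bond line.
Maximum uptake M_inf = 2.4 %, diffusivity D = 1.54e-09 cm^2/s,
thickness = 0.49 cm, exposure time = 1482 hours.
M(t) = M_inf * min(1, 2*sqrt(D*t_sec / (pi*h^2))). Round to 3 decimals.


Convert time: 1482 h = 5335200 s
ratio = min(1, 2*sqrt(1.54e-09*5335200/(pi*0.49^2)))
= 0.208735
M(t) = 2.4 * 0.208735 = 0.501%

0.501


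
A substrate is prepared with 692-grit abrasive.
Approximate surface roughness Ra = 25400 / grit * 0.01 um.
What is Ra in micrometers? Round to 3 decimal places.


Ra = 25400 / 692 * 0.01 = 0.367 um

0.367


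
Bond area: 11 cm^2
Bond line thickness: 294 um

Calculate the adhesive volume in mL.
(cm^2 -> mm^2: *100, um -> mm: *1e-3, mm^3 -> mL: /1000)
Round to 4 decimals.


V = 11*100 * 294*1e-3 / 1000
= 0.3234 mL

0.3234


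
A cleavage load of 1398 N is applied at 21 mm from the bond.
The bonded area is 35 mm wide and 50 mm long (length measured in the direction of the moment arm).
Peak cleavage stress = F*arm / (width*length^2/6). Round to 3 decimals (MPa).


Moment = 1398 * 21 = 29358 N*mm
Section modulus = 35 * 2500 / 6 = 87500 / 6 mm^3
Stress = 29358 / (87500 / 6) = 176148 / 87500
= 2.013 MPa

2.013


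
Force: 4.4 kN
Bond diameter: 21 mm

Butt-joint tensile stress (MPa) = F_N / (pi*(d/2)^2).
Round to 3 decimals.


F_N = 4.4 * 1000 = 4400.0 N
A = pi*(10.5)^2 = 346.3606 mm^2
stress = 4400.0 / 346.3606 = 12.704 MPa

12.704


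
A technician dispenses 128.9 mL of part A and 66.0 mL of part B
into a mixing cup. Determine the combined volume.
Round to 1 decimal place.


Combined volume = 128.9 + 66.0
= 194.9 mL

194.9


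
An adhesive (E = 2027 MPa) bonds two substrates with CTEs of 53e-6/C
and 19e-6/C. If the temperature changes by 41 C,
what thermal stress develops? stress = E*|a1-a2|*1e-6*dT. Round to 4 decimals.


Stress = 2027 * |53 - 19| * 1e-6 * 41
= 2.8256 MPa

2.8256


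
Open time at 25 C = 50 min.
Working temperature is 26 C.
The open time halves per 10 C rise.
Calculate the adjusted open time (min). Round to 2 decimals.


factor = 2^((26 - 25) / 10) = 1.0718
ot = 50 / 1.0718 = 46.65 min

46.65


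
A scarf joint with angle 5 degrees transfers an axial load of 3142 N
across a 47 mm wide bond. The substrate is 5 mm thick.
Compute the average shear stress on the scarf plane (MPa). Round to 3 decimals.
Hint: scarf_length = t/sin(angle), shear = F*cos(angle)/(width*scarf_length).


scarf_length = 5 / sin(5 deg) = 57.3686 mm
cos(5 deg) = 0.996195
shear stress = 3142 * 0.996195 / (47 * 57.3686)
= 1.161 MPa

1.161


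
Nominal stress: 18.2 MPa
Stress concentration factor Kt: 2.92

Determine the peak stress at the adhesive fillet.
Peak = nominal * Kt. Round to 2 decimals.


Peak stress = 18.2 * 2.92
= 53.14 MPa

53.14


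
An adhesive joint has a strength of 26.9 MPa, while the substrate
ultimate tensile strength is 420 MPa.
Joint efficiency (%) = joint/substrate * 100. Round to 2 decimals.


Efficiency = 26.9 / 420 * 100
= 6.40%

6.40


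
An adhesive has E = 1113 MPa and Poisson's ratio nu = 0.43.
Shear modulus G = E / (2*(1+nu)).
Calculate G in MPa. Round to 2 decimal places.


G = 1113 / (2*(1+0.43))
= 1113 / 2.86
= 389.16 MPa

389.16


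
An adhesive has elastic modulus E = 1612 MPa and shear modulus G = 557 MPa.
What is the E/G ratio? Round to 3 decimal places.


E/G = 1612 / 557 = 2.894

2.894


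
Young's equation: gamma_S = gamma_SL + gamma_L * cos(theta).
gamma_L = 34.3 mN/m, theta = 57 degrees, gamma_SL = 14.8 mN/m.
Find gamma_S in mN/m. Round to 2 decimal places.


cos(57 deg) = 0.544639
gamma_S = 14.8 + 34.3 * 0.544639
= 33.48 mN/m

33.48


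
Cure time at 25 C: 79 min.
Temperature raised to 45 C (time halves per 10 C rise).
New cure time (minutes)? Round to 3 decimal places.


Acceleration factor = 2^(20/10) = 4.0000
New time = 79 / 4.0000 = 19.750 min

19.750


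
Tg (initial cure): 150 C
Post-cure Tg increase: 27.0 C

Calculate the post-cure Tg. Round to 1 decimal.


Post-cure Tg = 150 + 27.0 = 177.0 C

177.0


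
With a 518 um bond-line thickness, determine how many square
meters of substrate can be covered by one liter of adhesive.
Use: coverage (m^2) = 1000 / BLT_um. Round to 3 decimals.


Coverage = 1000 / 518 = 1.931 m^2

1.931


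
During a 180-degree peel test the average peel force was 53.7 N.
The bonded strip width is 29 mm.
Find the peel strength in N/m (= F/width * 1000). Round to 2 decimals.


Peel strength = F/width * 1000
= 53.7 / 29 * 1000
= 1851.72 N/m

1851.72


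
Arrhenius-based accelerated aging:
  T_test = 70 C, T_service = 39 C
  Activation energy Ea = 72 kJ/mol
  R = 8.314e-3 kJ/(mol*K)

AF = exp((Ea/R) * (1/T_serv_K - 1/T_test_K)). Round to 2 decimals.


T_test_K = 343.15, T_serv_K = 312.15
AF = exp((72/8.314e-3) * (1/312.15 - 1/343.15))
= 12.26

12.26


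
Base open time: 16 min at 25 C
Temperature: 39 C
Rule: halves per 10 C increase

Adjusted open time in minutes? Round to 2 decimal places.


Acceleration = 2^((39-25)/10) = 2.6390
Open time = 16 / 2.6390 = 6.06 min

6.06


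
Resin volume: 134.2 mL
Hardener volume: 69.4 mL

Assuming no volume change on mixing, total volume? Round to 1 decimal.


V_total = 134.2 + 69.4 = 203.6 mL

203.6


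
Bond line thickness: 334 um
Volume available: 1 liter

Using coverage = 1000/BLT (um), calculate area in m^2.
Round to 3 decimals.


1 L = 1e6 mm^3, thickness = 334 um = 0.334 mm
Area = 1e6 / 0.334 mm^2 = (1e6 / 0.334) / 1e6 m^2 = 1000 / 334 m^2
= 2.994 m^2

2.994


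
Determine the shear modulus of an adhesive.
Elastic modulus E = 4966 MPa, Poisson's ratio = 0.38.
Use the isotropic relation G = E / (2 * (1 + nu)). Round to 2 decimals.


G = 4966 / (2*(1+0.38)) = 4966 / 2.76
= 1799.28 MPa

1799.28


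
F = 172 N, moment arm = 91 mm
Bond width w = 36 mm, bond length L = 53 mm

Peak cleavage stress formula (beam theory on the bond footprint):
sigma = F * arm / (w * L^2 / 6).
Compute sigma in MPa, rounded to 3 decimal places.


sigma = (172 * 91) / (36 * 2809 / 6)
= 15652 * 6 / 101124
= 93912 / 101124
= 0.929 MPa

0.929


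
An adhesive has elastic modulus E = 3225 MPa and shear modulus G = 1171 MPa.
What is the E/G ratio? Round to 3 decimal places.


E/G = 3225 / 1171 = 2.754

2.754


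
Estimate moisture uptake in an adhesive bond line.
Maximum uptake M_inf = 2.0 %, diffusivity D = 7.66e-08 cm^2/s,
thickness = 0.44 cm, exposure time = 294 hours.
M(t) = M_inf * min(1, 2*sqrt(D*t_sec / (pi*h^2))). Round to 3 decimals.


Convert time: 294 h = 1058400 s
ratio = min(1, 2*sqrt(7.66e-08*1058400/(pi*0.44^2)))
= 0.730200
M(t) = 2.0 * 0.730200 = 1.460%

1.460


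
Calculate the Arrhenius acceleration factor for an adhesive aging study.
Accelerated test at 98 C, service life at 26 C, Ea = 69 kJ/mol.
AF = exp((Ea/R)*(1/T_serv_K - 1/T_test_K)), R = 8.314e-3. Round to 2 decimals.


T_test = 371.15 K, T_serv = 299.15 K
Ea/R = 69 / 0.008314 = 8299.25
AF = exp(8299.25 * (1/299.15 - 1/371.15))
= 217.43

217.43


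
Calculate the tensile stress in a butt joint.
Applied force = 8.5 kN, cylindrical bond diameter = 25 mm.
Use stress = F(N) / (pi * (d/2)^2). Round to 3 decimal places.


A = pi * 12.5^2 = 490.8739 mm^2
sigma = 8500.0 / 490.8739 = 17.316 MPa

17.316


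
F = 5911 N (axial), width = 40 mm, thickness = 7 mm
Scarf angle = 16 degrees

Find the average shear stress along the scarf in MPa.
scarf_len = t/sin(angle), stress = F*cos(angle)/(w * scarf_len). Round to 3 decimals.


scarf_len = 7/sin(16 deg) = 25.3957
cos(16 deg) = 0.961262
stress = 5911*0.961262/(40*25.3957) = 5.593 MPa

5.593


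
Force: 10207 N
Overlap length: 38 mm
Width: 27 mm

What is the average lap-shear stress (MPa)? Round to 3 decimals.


Average shear stress = F / (overlap * width)
= 10207 / (38 * 27)
= 9.948 MPa

9.948


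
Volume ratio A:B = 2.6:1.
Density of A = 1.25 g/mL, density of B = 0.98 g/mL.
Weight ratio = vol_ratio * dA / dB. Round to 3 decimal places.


Wt ratio = 2.6 * 1.25 / 0.98
= 3.316

3.316


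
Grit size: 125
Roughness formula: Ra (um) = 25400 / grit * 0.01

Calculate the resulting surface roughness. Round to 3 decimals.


Ra = 25400 / 125 * 0.01
= 2.032 um

2.032


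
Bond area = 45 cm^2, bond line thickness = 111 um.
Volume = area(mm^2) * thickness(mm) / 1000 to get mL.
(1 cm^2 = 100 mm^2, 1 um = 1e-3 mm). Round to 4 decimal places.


area_mm2 = 45 * 100 = 4500
blt_mm = 111 * 1e-3 = 0.111
vol_mm3 = 4500 * 0.111 = 499.5
vol_mL = 499.5 / 1000 = 0.4995 mL

0.4995


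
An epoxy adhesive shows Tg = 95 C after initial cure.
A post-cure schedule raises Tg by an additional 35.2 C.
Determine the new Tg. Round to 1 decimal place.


New Tg = 95 + 35.2
= 130.2 C

130.2


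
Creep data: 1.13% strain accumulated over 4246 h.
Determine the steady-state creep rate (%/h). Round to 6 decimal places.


Rate = 1.13 / 4246 = 0.000266 %/h

0.000266


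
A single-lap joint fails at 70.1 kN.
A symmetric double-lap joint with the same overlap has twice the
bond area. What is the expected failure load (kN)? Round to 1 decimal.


Double-lap load = 2 * 70.1 = 140.2 kN

140.2


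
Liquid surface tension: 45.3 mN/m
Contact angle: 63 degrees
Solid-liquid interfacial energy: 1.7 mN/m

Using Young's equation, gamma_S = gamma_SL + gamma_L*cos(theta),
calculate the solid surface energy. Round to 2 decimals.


gamma_S = 1.7 + 45.3 * cos(63)
= 22.27 mN/m

22.27


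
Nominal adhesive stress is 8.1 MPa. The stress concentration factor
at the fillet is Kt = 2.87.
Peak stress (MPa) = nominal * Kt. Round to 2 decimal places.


Peak = 8.1 * 2.87 = 23.25 MPa

23.25


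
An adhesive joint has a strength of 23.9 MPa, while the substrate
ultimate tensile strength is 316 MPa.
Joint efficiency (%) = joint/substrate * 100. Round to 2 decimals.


Efficiency = 23.9 / 316 * 100
= 7.56%

7.56


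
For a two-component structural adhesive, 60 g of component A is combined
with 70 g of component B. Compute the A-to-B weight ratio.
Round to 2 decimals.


Weight ratio A:B = 60 / 70
= 0.86

0.86


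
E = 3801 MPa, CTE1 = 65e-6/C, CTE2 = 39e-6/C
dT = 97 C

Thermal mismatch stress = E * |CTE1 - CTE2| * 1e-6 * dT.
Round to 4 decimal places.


= 3801 * 26e-6 * 97
= 9.5861 MPa

9.5861


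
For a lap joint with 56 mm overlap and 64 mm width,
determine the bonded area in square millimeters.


Area = 56 * 64 = 3584 mm^2

3584


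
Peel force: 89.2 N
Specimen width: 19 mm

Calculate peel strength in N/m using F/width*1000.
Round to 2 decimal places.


Peel strength = 89.2 / 19 * 1000 = 4694.74 N/m

4694.74


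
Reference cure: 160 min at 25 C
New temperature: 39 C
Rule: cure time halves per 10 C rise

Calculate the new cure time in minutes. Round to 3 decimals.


factor = 2^((39-25)/10) = 2.6390
t_new = 160 / 2.6390 = 60.629 min

60.629


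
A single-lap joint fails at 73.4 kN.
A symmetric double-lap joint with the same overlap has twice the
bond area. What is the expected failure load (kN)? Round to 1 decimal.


Double-lap load = 2 * 73.4 = 146.8 kN

146.8


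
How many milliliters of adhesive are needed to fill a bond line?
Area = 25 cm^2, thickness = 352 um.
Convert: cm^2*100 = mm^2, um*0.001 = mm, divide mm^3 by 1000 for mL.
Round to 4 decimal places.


= (25 * 100) * (352 * 0.001) / 1000
= 0.8800 mL

0.8800


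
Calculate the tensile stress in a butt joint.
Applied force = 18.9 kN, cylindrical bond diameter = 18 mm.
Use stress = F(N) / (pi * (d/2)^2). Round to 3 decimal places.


A = pi * 9.0^2 = 254.4690 mm^2
sigma = 18900.0 / 254.4690 = 74.272 MPa

74.272


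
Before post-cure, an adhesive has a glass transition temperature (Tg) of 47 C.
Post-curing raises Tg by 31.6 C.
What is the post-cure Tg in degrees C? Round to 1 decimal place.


Tg_post = Tg_base + delta_Tg
= 47 + 31.6
= 78.6 C

78.6


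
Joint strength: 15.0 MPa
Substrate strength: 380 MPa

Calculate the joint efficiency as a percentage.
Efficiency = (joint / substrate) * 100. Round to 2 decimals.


Efficiency = (15.0 / 380) * 100 = 3.95%

3.95


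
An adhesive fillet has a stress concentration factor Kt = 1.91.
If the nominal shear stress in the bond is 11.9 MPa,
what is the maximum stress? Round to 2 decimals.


Max stress = 11.9 * 1.91 = 22.73 MPa

22.73


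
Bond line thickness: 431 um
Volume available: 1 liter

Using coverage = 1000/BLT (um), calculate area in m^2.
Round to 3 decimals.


1 L = 1e6 mm^3, thickness = 431 um = 0.431 mm
Area = 1e6 / 0.431 mm^2 = (1e6 / 0.431) / 1e6 m^2 = 1000 / 431 m^2
= 2.320 m^2

2.320


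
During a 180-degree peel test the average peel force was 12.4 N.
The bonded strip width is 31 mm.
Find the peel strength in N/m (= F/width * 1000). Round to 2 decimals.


Peel strength = F/width * 1000
= 12.4 / 31 * 1000
= 400.00 N/m

400.00


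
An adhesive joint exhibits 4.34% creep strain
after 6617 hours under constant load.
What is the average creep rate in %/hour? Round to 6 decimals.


Creep rate = strain / time
= 4.34 / 6617
= 0.000656 %/h

0.000656


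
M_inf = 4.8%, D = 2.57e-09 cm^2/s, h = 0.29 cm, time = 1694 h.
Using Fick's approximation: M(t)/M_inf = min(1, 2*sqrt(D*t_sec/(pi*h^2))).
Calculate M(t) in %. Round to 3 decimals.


t = 6098400 s
ratio = min(1, 2*sqrt(2.57e-09*6098400/(pi*0.0841)))
= 0.487115
M(t) = 4.8 * 0.487115 = 2.338%

2.338


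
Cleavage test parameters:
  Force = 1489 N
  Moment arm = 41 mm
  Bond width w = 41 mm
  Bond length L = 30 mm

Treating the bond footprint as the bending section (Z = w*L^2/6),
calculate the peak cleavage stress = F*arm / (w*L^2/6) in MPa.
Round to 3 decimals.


M = 1489 * 41 = 61049 N*mm
Z = 41 * 30^2 / 6 = 36900 / 6 mm^3
sigma = M / Z = 6 * 61049 / 36900 = 366294 / 36900
= 9.927 MPa

9.927


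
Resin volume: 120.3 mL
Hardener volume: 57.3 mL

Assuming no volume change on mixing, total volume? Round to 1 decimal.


V_total = 120.3 + 57.3 = 177.6 mL

177.6


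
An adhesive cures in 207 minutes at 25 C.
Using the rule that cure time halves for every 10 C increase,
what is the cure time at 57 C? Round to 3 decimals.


Factor = 2^((57 - 25) / 10) = 9.1896
Cure time = 207 / 9.1896
= 22.525 minutes

22.525


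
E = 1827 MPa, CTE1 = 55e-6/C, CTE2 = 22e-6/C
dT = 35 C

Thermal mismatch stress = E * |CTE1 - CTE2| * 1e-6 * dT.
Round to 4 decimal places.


= 1827 * 33e-6 * 35
= 2.1102 MPa

2.1102


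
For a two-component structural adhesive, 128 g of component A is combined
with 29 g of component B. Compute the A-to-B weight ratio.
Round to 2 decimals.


Weight ratio A:B = 128 / 29
= 4.41

4.41


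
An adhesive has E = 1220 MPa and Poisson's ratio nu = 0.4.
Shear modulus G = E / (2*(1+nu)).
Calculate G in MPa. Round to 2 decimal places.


G = 1220 / (2*(1+0.4))
= 1220 / 2.80
= 435.71 MPa

435.71


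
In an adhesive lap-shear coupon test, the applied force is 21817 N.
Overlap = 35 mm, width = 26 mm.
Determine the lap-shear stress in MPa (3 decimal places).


stress = F / (overlap * width)
= 21817 / (35 * 26)
= 23.975 MPa

23.975


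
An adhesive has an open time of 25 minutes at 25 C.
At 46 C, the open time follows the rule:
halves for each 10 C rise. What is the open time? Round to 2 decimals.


Factor = 2^((46-25)/10) = 4.2871
Open time = 25 / 4.2871 = 5.83 min

5.83


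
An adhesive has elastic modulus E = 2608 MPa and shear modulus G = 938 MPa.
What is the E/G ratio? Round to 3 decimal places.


E/G = 2608 / 938 = 2.780

2.780


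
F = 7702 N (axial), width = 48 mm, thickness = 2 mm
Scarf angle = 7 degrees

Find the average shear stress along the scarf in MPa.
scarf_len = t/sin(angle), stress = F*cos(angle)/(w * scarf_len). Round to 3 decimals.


scarf_len = 2/sin(7 deg) = 16.4110
cos(7 deg) = 0.992546
stress = 7702*0.992546/(48*16.4110) = 9.705 MPa

9.705


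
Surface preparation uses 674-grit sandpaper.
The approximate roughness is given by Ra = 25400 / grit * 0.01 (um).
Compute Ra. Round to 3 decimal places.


Ra = 25400 / 674 * 0.01
= 254 / 674
= 0.377 um

0.377


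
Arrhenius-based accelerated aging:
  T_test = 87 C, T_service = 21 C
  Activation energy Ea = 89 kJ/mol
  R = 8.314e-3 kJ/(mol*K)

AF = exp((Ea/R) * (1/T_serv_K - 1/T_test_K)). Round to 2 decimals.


T_test_K = 360.15, T_serv_K = 294.15
AF = exp((89/8.314e-3) * (1/294.15 - 1/360.15))
= 787.74

787.74


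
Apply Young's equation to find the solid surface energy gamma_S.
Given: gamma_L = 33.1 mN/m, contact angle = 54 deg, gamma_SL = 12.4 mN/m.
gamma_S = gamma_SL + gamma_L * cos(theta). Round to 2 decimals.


theta_rad = 54 * pi/180 = 0.942478
gamma_S = 12.4 + 33.1 * cos(0.942478)
= 31.86 mN/m

31.86


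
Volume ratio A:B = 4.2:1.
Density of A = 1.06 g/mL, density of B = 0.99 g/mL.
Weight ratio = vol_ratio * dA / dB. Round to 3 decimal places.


Wt ratio = 4.2 * 1.06 / 0.99
= 4.497

4.497


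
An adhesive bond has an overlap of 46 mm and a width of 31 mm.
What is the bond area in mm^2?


Bond area = overlap * width
= 46 * 31
= 1426 mm^2

1426


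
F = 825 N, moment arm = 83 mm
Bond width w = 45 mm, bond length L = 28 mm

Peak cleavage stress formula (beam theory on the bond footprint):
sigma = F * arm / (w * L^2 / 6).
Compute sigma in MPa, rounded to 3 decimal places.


sigma = (825 * 83) / (45 * 784 / 6)
= 68475 * 6 / 35280
= 410850 / 35280
= 11.645 MPa

11.645


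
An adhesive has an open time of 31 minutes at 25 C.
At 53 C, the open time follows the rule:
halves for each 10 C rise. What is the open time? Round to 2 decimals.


Factor = 2^((53-25)/10) = 6.9644
Open time = 31 / 6.9644 = 4.45 min

4.45


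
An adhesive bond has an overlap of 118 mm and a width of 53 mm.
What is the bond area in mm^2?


Bond area = overlap * width
= 118 * 53
= 6254 mm^2

6254


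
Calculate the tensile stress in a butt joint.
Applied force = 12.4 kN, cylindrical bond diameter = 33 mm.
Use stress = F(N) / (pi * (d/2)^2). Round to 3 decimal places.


A = pi * 16.5^2 = 855.2986 mm^2
sigma = 12400.0 / 855.2986 = 14.498 MPa

14.498


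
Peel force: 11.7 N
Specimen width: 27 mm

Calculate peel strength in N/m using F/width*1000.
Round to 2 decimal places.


Peel strength = 11.7 / 27 * 1000 = 433.33 N/m

433.33


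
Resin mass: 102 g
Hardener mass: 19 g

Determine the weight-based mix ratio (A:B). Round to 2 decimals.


Ratio = 102 / 19 = 5.37

5.37


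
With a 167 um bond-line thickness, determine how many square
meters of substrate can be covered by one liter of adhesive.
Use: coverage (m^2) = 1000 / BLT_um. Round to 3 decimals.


Coverage = 1000 / 167 = 5.988 m^2

5.988


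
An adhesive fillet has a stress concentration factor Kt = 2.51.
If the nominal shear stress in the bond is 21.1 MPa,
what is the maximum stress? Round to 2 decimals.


Max stress = 21.1 * 2.51 = 52.96 MPa

52.96


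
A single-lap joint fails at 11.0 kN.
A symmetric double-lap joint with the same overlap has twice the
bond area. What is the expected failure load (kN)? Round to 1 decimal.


Double-lap load = 2 * 11.0 = 22.0 kN

22.0


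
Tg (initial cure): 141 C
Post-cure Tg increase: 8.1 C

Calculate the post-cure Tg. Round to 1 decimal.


Post-cure Tg = 141 + 8.1 = 149.1 C

149.1


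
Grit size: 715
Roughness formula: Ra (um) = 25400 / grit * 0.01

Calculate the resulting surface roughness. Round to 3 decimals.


Ra = 25400 / 715 * 0.01
= 0.355 um

0.355


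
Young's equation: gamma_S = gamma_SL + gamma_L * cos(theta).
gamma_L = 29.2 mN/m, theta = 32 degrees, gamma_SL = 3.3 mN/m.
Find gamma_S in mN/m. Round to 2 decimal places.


cos(32 deg) = 0.848048
gamma_S = 3.3 + 29.2 * 0.848048
= 28.06 mN/m

28.06


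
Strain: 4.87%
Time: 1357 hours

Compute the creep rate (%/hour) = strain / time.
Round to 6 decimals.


Creep rate = 4.87 / 1357
= 0.003589 %/h

0.003589


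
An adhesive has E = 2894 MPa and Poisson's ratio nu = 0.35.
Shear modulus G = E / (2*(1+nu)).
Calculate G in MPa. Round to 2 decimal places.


G = 2894 / (2*(1+0.35))
= 2894 / 2.70
= 1071.85 MPa

1071.85


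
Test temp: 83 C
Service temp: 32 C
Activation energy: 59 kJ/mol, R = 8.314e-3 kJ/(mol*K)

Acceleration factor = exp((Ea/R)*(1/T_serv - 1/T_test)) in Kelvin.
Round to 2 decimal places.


AF = exp((59/0.008314)*(1/305.15 - 1/356.15))
= 27.94

27.94


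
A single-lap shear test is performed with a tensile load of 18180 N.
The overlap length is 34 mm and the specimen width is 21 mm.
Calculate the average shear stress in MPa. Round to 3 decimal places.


Shear stress = F / (overlap * width)
= 18180 / (34 * 21)
= 18180 / 714
= 25.462 MPa

25.462


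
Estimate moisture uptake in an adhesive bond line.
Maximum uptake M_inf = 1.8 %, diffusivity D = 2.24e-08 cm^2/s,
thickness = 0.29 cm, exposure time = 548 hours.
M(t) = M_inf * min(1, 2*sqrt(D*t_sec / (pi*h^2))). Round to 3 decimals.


Convert time: 548 h = 1972800 s
ratio = min(1, 2*sqrt(2.24e-08*1972800/(pi*0.29^2)))
= 0.817942
M(t) = 1.8 * 0.817942 = 1.472%

1.472


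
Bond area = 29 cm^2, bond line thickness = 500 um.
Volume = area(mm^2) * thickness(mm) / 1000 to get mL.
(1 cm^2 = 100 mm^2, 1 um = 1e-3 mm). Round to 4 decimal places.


area_mm2 = 29 * 100 = 2900
blt_mm = 500 * 1e-3 = 0.5
vol_mm3 = 2900 * 0.5 = 1450.0
vol_mL = 1450.0 / 1000 = 1.4500 mL

1.4500


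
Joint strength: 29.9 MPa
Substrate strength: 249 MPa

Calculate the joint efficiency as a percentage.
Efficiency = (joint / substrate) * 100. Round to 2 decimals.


Efficiency = (29.9 / 249) * 100 = 12.01%

12.01


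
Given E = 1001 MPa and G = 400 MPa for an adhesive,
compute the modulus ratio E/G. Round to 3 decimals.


E/G ratio = 1001 / 400 = 2.503

2.503


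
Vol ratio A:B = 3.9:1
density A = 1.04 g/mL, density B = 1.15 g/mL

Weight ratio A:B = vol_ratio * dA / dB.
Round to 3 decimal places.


Weight ratio = 3.9 * 1.04 / 1.15
= 3.527

3.527


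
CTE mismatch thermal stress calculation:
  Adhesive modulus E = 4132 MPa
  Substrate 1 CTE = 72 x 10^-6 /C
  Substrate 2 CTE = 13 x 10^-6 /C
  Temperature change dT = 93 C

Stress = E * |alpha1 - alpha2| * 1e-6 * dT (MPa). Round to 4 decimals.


delta_alpha = |72 - 13| = 59 x 10^-6/C
Stress = 4132 * 59e-6 * 93
= 22.6723 MPa

22.6723


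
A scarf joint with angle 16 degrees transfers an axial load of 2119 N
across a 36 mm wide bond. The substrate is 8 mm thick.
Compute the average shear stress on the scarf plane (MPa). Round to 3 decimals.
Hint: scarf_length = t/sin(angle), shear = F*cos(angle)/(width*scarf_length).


scarf_length = 8 / sin(16 deg) = 29.0236 mm
cos(16 deg) = 0.961262
shear stress = 2119 * 0.961262 / (36 * 29.0236)
= 1.949 MPa

1.949


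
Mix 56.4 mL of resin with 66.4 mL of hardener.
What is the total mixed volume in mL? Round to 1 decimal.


Total = 56.4 + 66.4 = 122.8 mL

122.8


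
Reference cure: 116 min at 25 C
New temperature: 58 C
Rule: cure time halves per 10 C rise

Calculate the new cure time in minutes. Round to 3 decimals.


factor = 2^((58-25)/10) = 9.8492
t_new = 116 / 9.8492 = 11.778 min

11.778


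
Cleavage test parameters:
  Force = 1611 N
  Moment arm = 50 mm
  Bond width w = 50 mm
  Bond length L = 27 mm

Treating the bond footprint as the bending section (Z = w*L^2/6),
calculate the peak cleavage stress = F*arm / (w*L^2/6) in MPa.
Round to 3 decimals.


M = 1611 * 50 = 80550 N*mm
Z = 50 * 27^2 / 6 = 36450 / 6 mm^3
sigma = M / Z = 6 * 80550 / 36450 = 483300 / 36450
= 13.259 MPa

13.259


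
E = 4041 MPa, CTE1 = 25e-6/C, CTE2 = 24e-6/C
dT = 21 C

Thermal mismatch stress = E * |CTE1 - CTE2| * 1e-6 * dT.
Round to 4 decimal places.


= 4041 * 1e-6 * 21
= 0.0849 MPa

0.0849


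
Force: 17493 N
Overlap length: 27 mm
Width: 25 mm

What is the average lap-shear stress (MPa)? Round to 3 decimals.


Average shear stress = F / (overlap * width)
= 17493 / (27 * 25)
= 25.916 MPa

25.916


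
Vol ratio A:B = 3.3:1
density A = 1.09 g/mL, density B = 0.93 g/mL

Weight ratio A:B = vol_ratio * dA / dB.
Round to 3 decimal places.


Weight ratio = 3.3 * 1.09 / 0.93
= 3.868

3.868


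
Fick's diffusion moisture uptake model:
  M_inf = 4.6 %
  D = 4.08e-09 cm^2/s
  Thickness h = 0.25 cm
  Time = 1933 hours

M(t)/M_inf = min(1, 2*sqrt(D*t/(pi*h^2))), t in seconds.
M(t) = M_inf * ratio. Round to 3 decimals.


t_sec = 1933 * 3600 = 6958800
ratio = 2*sqrt(4.08e-09*6958800/(pi*0.25^2))
= min(1, 0.760523)
= 0.760523
M(t) = 4.6 * 0.760523 = 3.498 %

3.498


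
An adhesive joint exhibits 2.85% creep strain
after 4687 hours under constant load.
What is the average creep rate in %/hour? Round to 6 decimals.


Creep rate = strain / time
= 2.85 / 4687
= 0.000608 %/h

0.000608


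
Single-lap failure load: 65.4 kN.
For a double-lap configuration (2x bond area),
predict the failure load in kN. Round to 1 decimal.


Failure load = 65.4 * 2 = 130.8 kN

130.8


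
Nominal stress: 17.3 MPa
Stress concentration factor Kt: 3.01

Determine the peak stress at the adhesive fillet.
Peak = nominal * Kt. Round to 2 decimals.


Peak stress = 17.3 * 3.01
= 52.07 MPa

52.07


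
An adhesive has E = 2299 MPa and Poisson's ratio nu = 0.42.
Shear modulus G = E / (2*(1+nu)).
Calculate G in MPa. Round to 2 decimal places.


G = 2299 / (2*(1+0.42))
= 2299 / 2.84
= 809.51 MPa

809.51


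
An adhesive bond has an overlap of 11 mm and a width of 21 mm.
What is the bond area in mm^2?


Bond area = overlap * width
= 11 * 21
= 231 mm^2

231


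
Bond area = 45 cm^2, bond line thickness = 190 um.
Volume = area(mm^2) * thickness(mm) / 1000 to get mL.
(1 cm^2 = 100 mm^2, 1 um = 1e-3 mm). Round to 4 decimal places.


area_mm2 = 45 * 100 = 4500
blt_mm = 190 * 1e-3 = 0.19
vol_mm3 = 4500 * 0.19 = 855.0
vol_mL = 855.0 / 1000 = 0.8550 mL

0.8550


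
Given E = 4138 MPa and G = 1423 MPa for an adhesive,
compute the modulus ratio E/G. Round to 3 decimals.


E/G ratio = 4138 / 1423 = 2.908

2.908


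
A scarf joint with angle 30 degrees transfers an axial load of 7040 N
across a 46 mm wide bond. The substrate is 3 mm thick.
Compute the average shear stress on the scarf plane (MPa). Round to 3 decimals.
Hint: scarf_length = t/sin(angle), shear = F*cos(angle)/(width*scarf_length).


scarf_length = 3 / sin(30 deg) = 6.0000 mm
cos(30 deg) = 0.866025
shear stress = 7040 * 0.866025 / (46 * 6.0000)
= 22.090 MPa

22.090


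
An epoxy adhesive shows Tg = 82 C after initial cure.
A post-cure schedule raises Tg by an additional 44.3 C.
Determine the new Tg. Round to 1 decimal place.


New Tg = 82 + 44.3
= 126.3 C

126.3


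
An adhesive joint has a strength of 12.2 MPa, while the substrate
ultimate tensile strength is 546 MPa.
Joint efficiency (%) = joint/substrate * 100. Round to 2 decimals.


Efficiency = 12.2 / 546 * 100
= 2.23%

2.23


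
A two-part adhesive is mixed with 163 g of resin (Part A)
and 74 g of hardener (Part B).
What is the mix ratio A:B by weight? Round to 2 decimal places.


Mix ratio = mass_A / mass_B
= 163 / 74
= 2.20

2.20


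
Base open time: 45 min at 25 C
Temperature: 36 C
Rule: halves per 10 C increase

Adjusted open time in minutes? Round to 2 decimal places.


Acceleration = 2^((36-25)/10) = 2.1435
Open time = 45 / 2.1435 = 20.99 min

20.99


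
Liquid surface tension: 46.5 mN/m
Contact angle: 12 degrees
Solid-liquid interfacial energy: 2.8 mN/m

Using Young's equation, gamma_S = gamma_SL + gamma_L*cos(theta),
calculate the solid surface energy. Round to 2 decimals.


gamma_S = 2.8 + 46.5 * cos(12)
= 48.28 mN/m

48.28


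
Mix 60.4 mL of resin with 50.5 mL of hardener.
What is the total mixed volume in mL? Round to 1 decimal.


Total = 60.4 + 50.5 = 110.9 mL

110.9


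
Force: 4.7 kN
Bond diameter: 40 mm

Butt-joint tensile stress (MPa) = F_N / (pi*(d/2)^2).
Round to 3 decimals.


F_N = 4.7 * 1000 = 4700.0 N
A = pi*(20.0)^2 = 1256.6371 mm^2
stress = 4700.0 / 1256.6371 = 3.740 MPa

3.740


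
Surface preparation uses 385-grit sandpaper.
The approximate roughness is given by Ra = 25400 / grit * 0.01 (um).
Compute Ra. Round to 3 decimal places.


Ra = 25400 / 385 * 0.01
= 254 / 385
= 0.660 um

0.660


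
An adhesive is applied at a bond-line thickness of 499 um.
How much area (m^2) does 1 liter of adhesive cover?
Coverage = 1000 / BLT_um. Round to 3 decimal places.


Coverage = 1000 / 499 = 2.004 m^2

2.004


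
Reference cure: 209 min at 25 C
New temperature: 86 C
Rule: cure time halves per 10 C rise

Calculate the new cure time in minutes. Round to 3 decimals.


factor = 2^((86-25)/10) = 68.5935
t_new = 209 / 68.5935 = 3.047 min

3.047


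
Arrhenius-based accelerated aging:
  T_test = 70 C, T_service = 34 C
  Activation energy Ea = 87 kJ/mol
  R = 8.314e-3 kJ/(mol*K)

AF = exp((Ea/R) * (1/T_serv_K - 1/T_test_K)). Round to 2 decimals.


T_test_K = 343.15, T_serv_K = 307.15
AF = exp((87/8.314e-3) * (1/307.15 - 1/343.15))
= 35.67

35.67


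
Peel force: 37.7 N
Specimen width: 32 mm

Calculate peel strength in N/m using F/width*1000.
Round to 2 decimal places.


Peel strength = 37.7 / 32 * 1000 = 1178.13 N/m

1178.13


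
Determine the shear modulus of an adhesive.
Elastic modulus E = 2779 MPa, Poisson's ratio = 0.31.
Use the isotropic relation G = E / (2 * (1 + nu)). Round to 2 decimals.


G = 2779 / (2*(1+0.31)) = 2779 / 2.62
= 1060.69 MPa

1060.69


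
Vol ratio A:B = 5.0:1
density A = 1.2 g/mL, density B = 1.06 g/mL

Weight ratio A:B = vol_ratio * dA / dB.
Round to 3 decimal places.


Weight ratio = 5.0 * 1.2 / 1.06
= 5.660

5.660
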